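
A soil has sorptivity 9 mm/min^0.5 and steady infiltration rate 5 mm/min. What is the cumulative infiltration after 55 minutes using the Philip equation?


F = S*sqrt(t) + A*t
F = 9*sqrt(55) + 5*55
F = 9*7.416198 + 275

341.7458 mm


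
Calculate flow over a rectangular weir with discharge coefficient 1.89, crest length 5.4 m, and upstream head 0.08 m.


Q = C * L * H^(3/2) = 1.89 * 5.4 * 0.08^1.5 = 1.89 * 5.4 * 0.022627

0.2309 m^3/s


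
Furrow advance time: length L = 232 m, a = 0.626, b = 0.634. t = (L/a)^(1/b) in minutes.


t = (L/a)^(1/b)
t = (232/0.626)^(1/0.634)
t = 370.607029^(1/0.634)

11269.7499 min


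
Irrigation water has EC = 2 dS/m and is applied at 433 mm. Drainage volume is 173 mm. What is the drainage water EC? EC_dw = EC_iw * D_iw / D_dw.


EC_dw = EC_iw * D_iw / D_dw
EC_dw = 2 * 433 / 173
EC_dw = 866 / 173

5.0058 dS/m


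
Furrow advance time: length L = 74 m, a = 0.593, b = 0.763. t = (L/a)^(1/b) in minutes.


t = (L/a)^(1/b)
t = (74/0.593)^(1/0.763)
t = 124.789207^(1/0.763)

558.8344 min


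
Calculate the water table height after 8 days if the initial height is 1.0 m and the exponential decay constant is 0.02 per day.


m = m0 * exp(-k*t)
m = 1.0 * exp(-0.02 * 8)
m = 1.0 * exp(-0.1600)

0.8521 m


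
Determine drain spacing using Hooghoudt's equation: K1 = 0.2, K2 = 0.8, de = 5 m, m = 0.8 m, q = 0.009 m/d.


S^2 = 8*K2*de*m/q + 4*K1*m^2/q
S^2 = 8*0.8*5*0.8/0.009 + 4*0.2*0.8^2/0.009
S = sqrt(2901.3333)

53.8640 m


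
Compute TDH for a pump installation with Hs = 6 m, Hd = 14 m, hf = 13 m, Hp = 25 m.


TDH = Hs + Hd + hf + Hp = 6 + 14 + 13 + 25 = 58

58 m


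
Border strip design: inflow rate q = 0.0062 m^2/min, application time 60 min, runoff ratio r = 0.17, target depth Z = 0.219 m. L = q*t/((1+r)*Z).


L = q*t/((1+r)*Z)
L = 0.0062*60/((1+0.17)*0.219)
L = 0.372/0.25623

1.4518 m


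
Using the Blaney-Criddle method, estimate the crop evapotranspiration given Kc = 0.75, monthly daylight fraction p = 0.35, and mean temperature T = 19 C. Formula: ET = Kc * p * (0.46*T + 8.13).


ET = Kc * p * (0.46*T + 8.13)
ET = 0.75 * 0.35 * (0.46*19 + 8.13)
ET = 0.75 * 0.35 * 16.8700

4.4284 mm/day


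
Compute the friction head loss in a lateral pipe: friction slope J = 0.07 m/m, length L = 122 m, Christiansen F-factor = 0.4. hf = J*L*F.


hf = J * L * F = 0.07 * 122 * 0.4 = 3.4160 m

3.4160 m


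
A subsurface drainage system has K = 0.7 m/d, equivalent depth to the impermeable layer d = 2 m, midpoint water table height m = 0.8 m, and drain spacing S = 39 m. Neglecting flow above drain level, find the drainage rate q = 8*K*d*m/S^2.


q = 8*K*d*m/S^2
q = 8*0.7*2*0.8/39^2
q = 8.9600 / 1521

0.0059 m/d


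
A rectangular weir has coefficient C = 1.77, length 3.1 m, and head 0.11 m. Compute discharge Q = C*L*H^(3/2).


Q = C * L * H^(3/2) = 1.77 * 3.1 * 0.11^1.5 = 1.77 * 3.1 * 0.036483

0.2002 m^3/s


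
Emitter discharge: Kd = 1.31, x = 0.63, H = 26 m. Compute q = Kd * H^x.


q = Kd * H^x = 1.31 * 26^0.63 = 1.31 * 7.788130

10.2025 L/h


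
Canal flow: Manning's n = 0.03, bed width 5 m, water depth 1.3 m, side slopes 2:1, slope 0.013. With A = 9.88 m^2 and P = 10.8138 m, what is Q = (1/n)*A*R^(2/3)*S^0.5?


R = A/P = 9.88/10.8138 = 0.913647
Q = (1/0.03) * 9.88 * 0.913647^(2/3) * 0.013^0.5

35.3557 m^3/s


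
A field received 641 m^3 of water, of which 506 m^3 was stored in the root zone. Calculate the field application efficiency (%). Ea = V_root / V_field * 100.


Ea = V_root / V_field * 100 = 506 / 641 * 100 = 78.9392%

78.9392 %


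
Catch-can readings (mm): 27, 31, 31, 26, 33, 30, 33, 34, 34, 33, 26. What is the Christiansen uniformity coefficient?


mean = 30.727273 mm
MAD = 2.528926 mm
CU = (1 - 2.528926/30.727273)*100

91.7698 %


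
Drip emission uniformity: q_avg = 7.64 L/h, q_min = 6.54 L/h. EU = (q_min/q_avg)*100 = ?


EU = (q_min/q_avg)*100 = (6.54/7.64)*100 = 85.6021%

85.6021 %


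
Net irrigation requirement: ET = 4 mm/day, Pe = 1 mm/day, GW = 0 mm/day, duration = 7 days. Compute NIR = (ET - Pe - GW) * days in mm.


Daily deficit = ET - Pe - GW = 4 - 1 - 0 = 3 mm/day
NIR = 3 * 7 = 21 mm

21.0000 mm


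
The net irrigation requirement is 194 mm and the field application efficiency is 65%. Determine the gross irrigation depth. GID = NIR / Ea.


Ea = 65% = 0.65
GID = NIR / Ea = 194 / 0.65 = 298.4615 mm

298.4615 mm


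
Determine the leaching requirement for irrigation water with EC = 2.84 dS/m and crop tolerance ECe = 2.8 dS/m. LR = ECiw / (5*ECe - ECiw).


LR = ECiw / (5*ECe - ECiw)
LR = 2.84 / (5*2.8 - 2.84)
LR = 2.84 / 11.1600

0.2545


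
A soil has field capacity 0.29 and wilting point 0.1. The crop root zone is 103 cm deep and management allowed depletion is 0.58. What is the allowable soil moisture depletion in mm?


SMD = (FC - PWP) * d * MAD * 10
SMD = (0.29 - 0.1) * 103 * 0.58 * 10
SMD = 0.1900 * 103 * 0.58 * 10

113.5060 mm


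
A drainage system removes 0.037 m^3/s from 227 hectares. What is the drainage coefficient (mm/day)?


DC = Q * 86400 / (A * 10000) * 1000
DC = 0.037 * 86400 / (227 * 10000) * 1000
DC = 3196800.0000 / 2270000

1.4083 mm/day


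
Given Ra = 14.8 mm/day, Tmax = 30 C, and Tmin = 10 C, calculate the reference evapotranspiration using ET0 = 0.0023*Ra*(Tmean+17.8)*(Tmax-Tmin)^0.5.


Tmean = (Tmax + Tmin)/2 = (30 + 10)/2 = 20.0
ET0 = 0.0023 * 14.8 * (20.0 + 17.8) * sqrt(30 - 10)
ET0 = 0.0023 * 14.8 * 37.8 * 4.472136

5.7544 mm/day


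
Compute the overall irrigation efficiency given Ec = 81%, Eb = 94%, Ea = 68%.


Ec = 0.81, Eb = 0.94, Ea = 0.68
E = 0.81 * 0.94 * 0.68 * 100 = 51.7752%

51.7752 %


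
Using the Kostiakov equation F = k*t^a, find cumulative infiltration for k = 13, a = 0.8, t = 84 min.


F = k * t^a = 13 * 84^0.8
F = 13 * 34.627683

450.1599 mm


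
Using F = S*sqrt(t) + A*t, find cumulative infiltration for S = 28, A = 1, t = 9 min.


F = S*sqrt(t) + A*t
F = 28*sqrt(9) + 1*9
F = 28*3.000000 + 9

93.0000 mm


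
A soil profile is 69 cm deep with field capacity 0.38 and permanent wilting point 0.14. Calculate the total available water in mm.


AWC = (FC - PWP) * d * 10
AWC = (0.38 - 0.14) * 69 * 10
AWC = 0.2400 * 69 * 10

165.6000 mm


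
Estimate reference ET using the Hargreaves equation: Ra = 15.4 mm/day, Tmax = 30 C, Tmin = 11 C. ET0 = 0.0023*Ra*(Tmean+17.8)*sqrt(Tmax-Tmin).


Tmean = (Tmax + Tmin)/2 = (30 + 11)/2 = 20.5
ET0 = 0.0023 * 15.4 * (20.5 + 17.8) * sqrt(30 - 11)
ET0 = 0.0023 * 15.4 * 38.3 * 4.358899

5.9132 mm/day


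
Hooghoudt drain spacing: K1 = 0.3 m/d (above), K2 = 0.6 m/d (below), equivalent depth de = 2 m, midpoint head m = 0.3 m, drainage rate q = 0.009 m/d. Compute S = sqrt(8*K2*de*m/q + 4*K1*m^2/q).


S^2 = 8*K2*de*m/q + 4*K1*m^2/q
S^2 = 8*0.6*2*0.3/0.009 + 4*0.3*0.3^2/0.009
S = sqrt(332.0000)

18.2209 m


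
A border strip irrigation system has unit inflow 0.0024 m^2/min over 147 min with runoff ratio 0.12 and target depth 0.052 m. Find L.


L = q*t/((1+r)*Z)
L = 0.0024*147/((1+0.12)*0.052)
L = 0.3528/0.05824

6.0577 m


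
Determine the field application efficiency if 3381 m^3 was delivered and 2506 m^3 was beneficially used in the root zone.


Ea = V_root / V_field * 100 = 2506 / 3381 * 100 = 74.1201%

74.1201 %


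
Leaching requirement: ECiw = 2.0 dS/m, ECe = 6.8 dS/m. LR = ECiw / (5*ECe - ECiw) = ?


LR = ECiw / (5*ECe - ECiw)
LR = 2.0 / (5*6.8 - 2.0)
LR = 2.0 / 32.0000

0.0625


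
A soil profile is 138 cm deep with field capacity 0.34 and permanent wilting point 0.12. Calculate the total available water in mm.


AWC = (FC - PWP) * d * 10
AWC = (0.34 - 0.12) * 138 * 10
AWC = 0.2200 * 138 * 10

303.6000 mm


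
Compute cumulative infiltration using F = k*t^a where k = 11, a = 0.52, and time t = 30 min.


F = k * t^a = 11 * 30^0.52
F = 11 * 5.862773

64.4905 mm


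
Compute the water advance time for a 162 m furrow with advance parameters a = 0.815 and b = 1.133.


t = (L/a)^(1/b)
t = (162/0.815)^(1/1.133)
t = 198.773006^(1/1.133)

106.7970 min


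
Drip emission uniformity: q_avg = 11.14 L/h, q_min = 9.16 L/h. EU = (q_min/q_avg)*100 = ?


EU = (q_min/q_avg)*100 = (9.16/11.14)*100 = 82.2262%

82.2262 %


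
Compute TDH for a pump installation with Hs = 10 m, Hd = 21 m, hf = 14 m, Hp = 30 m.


TDH = Hs + Hd + hf + Hp = 10 + 21 + 14 + 30 = 75

75 m


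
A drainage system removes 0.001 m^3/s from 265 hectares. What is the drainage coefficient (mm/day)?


DC = Q * 86400 / (A * 10000) * 1000
DC = 0.001 * 86400 / (265 * 10000) * 1000
DC = 86400.0000 / 2650000

0.0326 mm/day


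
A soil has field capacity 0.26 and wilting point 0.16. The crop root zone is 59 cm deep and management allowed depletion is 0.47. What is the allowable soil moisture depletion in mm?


SMD = (FC - PWP) * d * MAD * 10
SMD = (0.26 - 0.16) * 59 * 0.47 * 10
SMD = 0.1000 * 59 * 0.47 * 10

27.7300 mm


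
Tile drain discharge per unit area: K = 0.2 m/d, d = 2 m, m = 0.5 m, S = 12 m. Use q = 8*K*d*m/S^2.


q = 8*K*d*m/S^2
q = 8*0.2*2*0.5/12^2
q = 1.6000 / 144

0.0111 m/d


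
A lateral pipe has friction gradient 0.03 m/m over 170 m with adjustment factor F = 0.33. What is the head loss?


hf = J * L * F = 0.03 * 170 * 0.33 = 1.6830 m

1.6830 m


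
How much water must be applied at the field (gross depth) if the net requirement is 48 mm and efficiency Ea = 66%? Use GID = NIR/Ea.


Ea = 66% = 0.66
GID = NIR / Ea = 48 / 0.66 = 72.7273 mm

72.7273 mm


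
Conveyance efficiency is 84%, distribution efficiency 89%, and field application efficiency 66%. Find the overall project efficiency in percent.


Ec = 0.84, Eb = 0.89, Ea = 0.66
E = 0.84 * 0.89 * 0.66 * 100 = 49.3416%

49.3416 %


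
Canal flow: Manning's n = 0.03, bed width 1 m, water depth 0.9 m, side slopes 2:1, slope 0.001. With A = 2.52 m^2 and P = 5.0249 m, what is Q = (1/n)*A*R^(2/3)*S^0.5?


R = A/P = 2.52/5.0249 = 0.501503
Q = (1/0.03) * 2.52 * 0.501503^(2/3) * 0.001^0.5

1.6767 m^3/s


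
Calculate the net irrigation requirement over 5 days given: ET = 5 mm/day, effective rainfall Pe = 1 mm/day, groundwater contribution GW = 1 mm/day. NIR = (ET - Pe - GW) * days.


Daily deficit = ET - Pe - GW = 5 - 1 - 1 = 3 mm/day
NIR = 3 * 5 = 15 mm

15.0000 mm


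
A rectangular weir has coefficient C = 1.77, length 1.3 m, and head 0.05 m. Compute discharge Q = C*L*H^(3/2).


Q = C * L * H^(3/2) = 1.77 * 1.3 * 0.05^1.5 = 1.77 * 1.3 * 0.011180

0.0257 m^3/s


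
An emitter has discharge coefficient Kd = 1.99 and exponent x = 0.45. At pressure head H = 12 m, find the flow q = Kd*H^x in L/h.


q = Kd * H^x = 1.99 * 12^0.45 = 1.99 * 3.059367

6.0881 L/h


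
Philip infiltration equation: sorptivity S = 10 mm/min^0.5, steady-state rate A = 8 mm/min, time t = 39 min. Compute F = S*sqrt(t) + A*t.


F = S*sqrt(t) + A*t
F = 10*sqrt(39) + 8*39
F = 10*6.244998 + 312

374.4500 mm


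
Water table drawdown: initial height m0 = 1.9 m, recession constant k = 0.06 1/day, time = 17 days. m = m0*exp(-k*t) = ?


m = m0 * exp(-k*t)
m = 1.9 * exp(-0.06 * 17)
m = 1.9 * exp(-1.0200)

0.6851 m


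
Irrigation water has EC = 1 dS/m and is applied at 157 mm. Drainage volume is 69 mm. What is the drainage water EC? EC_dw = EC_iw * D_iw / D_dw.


EC_dw = EC_iw * D_iw / D_dw
EC_dw = 1 * 157 / 69
EC_dw = 157 / 69

2.2754 dS/m


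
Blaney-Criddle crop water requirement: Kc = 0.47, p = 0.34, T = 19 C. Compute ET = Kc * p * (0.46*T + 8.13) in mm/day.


ET = Kc * p * (0.46*T + 8.13)
ET = 0.47 * 0.34 * (0.46*19 + 8.13)
ET = 0.47 * 0.34 * 16.8700

2.6958 mm/day


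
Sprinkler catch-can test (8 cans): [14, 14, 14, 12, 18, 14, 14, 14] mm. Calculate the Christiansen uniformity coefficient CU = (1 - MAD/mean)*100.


mean = 14.250000 mm
MAD = 0.937500 mm
CU = (1 - 0.937500/14.250000)*100

93.4211 %


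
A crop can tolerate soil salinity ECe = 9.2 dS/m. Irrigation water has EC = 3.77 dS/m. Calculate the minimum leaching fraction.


LR = ECiw / (5*ECe - ECiw)
LR = 3.77 / (5*9.2 - 3.77)
LR = 3.77 / 42.2300

0.0893


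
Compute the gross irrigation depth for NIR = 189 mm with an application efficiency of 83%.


Ea = 83% = 0.83
GID = NIR / Ea = 189 / 0.83 = 227.7108 mm

227.7108 mm


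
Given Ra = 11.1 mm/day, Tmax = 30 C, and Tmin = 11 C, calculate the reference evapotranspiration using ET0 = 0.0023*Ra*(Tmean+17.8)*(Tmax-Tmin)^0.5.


Tmean = (Tmax + Tmin)/2 = (30 + 11)/2 = 20.5
ET0 = 0.0023 * 11.1 * (20.5 + 17.8) * sqrt(30 - 11)
ET0 = 0.0023 * 11.1 * 38.3 * 4.358899

4.2621 mm/day


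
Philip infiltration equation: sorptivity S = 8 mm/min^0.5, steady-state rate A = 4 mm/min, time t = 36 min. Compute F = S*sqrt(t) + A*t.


F = S*sqrt(t) + A*t
F = 8*sqrt(36) + 4*36
F = 8*6.000000 + 144

192.0000 mm


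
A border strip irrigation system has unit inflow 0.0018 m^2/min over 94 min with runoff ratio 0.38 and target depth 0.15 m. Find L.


L = q*t/((1+r)*Z)
L = 0.0018*94/((1+0.38)*0.15)
L = 0.1692/0.207

0.8174 m


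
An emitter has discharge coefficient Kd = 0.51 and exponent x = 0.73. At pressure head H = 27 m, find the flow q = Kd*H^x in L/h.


q = Kd * H^x = 0.51 * 27^0.73 = 0.51 * 11.089081

5.6554 L/h


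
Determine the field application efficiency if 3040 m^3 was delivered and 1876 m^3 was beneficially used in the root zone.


Ea = V_root / V_field * 100 = 1876 / 3040 * 100 = 61.7105%

61.7105 %


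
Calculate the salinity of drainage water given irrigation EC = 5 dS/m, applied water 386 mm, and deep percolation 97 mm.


EC_dw = EC_iw * D_iw / D_dw
EC_dw = 5 * 386 / 97
EC_dw = 1930 / 97

19.8969 dS/m


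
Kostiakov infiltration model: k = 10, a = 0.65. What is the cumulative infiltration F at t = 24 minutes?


F = k * t^a = 10 * 24^0.65
F = 10 * 7.891096

78.9110 mm


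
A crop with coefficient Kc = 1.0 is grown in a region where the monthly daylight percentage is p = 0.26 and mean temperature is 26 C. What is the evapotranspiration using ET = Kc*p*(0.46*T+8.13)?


ET = Kc * p * (0.46*T + 8.13)
ET = 1.0 * 0.26 * (0.46*26 + 8.13)
ET = 1.0 * 0.26 * 20.0900

5.2234 mm/day


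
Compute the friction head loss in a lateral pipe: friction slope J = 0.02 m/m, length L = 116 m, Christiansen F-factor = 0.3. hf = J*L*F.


hf = J * L * F = 0.02 * 116 * 0.3 = 0.6960 m

0.6960 m


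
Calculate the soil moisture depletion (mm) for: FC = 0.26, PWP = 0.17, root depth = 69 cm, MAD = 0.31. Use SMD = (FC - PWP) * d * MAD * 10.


SMD = (FC - PWP) * d * MAD * 10
SMD = (0.26 - 0.17) * 69 * 0.31 * 10
SMD = 0.0900 * 69 * 0.31 * 10

19.2510 mm


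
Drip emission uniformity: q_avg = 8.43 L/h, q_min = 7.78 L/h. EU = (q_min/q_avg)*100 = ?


EU = (q_min/q_avg)*100 = (7.78/8.43)*100 = 92.2894%

92.2894 %


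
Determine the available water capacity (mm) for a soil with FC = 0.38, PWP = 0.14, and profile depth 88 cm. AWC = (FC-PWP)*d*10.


AWC = (FC - PWP) * d * 10
AWC = (0.38 - 0.14) * 88 * 10
AWC = 0.2400 * 88 * 10

211.2000 mm


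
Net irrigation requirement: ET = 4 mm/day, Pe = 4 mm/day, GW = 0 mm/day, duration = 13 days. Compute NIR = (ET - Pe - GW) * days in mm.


Daily deficit = ET - Pe - GW = 4 - 4 - 0 = 0 mm/day
NIR = 0 * 13 = 0 mm

0 mm


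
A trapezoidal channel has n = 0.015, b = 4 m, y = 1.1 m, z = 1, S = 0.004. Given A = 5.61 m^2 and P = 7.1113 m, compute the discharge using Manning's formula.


R = A/P = 5.61/7.1113 = 0.788885
Q = (1/0.015) * 5.61 * 0.788885^(2/3) * 0.004^0.5

20.1950 m^3/s


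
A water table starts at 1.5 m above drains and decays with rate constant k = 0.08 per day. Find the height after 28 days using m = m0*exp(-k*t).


m = m0 * exp(-k*t)
m = 1.5 * exp(-0.08 * 28)
m = 1.5 * exp(-2.2400)

0.1597 m


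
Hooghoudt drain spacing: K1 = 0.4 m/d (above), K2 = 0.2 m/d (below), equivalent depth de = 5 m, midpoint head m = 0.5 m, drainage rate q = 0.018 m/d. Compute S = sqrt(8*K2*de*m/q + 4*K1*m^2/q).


S^2 = 8*K2*de*m/q + 4*K1*m^2/q
S^2 = 8*0.2*5*0.5/0.018 + 4*0.4*0.5^2/0.018
S = sqrt(244.4444)

15.6347 m


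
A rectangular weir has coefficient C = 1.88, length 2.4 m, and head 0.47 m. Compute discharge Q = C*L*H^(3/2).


Q = C * L * H^(3/2) = 1.88 * 2.4 * 0.47^1.5 = 1.88 * 2.4 * 0.322216

1.4538 m^3/s


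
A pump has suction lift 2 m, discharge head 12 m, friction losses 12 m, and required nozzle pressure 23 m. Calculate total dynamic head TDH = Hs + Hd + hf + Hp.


TDH = Hs + Hd + hf + Hp = 2 + 12 + 12 + 23 = 49

49 m


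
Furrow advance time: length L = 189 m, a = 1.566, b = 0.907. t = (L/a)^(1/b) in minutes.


t = (L/a)^(1/b)
t = (189/1.566)^(1/0.907)
t = 120.689655^(1/0.907)

197.2949 min


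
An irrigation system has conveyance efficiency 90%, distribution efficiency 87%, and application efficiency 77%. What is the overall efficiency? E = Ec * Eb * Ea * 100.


Ec = 0.9, Eb = 0.87, Ea = 0.77
E = 0.9 * 0.87 * 0.77 * 100 = 60.2910%

60.2910 %


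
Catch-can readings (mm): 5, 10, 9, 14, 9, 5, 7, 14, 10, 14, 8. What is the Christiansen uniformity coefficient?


mean = 9.545455 mm
MAD = 2.595041 mm
CU = (1 - 2.595041/9.545455)*100

72.8139 %


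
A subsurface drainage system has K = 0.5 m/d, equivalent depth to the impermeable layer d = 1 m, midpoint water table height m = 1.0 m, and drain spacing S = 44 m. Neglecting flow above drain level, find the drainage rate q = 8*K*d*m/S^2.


q = 8*K*d*m/S^2
q = 8*0.5*1*1.0/44^2
q = 4.0000 / 1936

0.0021 m/d


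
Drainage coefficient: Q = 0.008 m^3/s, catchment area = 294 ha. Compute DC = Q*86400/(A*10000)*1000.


DC = Q * 86400 / (A * 10000) * 1000
DC = 0.008 * 86400 / (294 * 10000) * 1000
DC = 691200.0000 / 2940000

0.2351 mm/day


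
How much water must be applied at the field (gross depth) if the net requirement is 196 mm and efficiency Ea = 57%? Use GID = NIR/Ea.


Ea = 57% = 0.57
GID = NIR / Ea = 196 / 0.57 = 343.8596 mm

343.8596 mm


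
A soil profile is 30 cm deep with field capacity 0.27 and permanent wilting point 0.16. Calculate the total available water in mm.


AWC = (FC - PWP) * d * 10
AWC = (0.27 - 0.16) * 30 * 10
AWC = 0.1100 * 30 * 10

33.0000 mm


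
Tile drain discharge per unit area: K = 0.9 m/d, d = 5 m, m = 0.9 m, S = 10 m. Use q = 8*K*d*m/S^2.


q = 8*K*d*m/S^2
q = 8*0.9*5*0.9/10^2
q = 32.4000 / 100

0.3240 m/d


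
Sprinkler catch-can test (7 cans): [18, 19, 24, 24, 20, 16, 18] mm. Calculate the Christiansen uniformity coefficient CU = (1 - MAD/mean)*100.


mean = 19.857143 mm
MAD = 2.408163 mm
CU = (1 - 2.408163/19.857143)*100

87.8726 %


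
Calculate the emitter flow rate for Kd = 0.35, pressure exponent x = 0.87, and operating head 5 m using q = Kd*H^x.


q = Kd * H^x = 0.35 * 5^0.87 = 0.35 * 4.056056

1.4196 L/h


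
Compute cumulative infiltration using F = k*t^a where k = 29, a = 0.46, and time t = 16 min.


F = k * t^a = 29 * 16^0.46
F = 29 * 3.580100

103.8229 mm


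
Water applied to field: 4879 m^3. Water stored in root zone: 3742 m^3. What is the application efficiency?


Ea = V_root / V_field * 100 = 3742 / 4879 * 100 = 76.6960%

76.6960 %


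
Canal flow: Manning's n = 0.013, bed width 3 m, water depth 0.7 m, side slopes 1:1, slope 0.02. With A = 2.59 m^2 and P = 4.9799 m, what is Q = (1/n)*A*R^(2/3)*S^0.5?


R = A/P = 2.59/4.9799 = 0.520091
Q = (1/0.013) * 2.59 * 0.520091^(2/3) * 0.02^0.5

18.2218 m^3/s


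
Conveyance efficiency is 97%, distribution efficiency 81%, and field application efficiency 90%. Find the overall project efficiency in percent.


Ec = 0.97, Eb = 0.81, Ea = 0.9
E = 0.97 * 0.81 * 0.9 * 100 = 70.7130%

70.7130 %


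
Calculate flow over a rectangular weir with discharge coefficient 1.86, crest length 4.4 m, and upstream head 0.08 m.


Q = C * L * H^(3/2) = 1.86 * 4.4 * 0.08^1.5 = 1.86 * 4.4 * 0.022627

0.1852 m^3/s


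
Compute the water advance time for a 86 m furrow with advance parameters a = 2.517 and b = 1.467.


t = (L/a)^(1/b)
t = (86/2.517)^(1/1.467)
t = 34.167660^(1/1.467)

11.1022 min


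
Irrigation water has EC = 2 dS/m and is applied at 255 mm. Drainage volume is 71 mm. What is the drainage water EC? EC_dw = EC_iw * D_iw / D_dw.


EC_dw = EC_iw * D_iw / D_dw
EC_dw = 2 * 255 / 71
EC_dw = 510 / 71

7.1831 dS/m


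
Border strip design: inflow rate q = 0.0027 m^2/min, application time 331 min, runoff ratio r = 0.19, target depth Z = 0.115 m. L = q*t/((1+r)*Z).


L = q*t/((1+r)*Z)
L = 0.0027*331/((1+0.19)*0.115)
L = 0.8937/0.13685

6.5305 m


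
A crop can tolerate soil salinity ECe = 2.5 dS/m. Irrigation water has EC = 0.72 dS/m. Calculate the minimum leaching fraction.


LR = ECiw / (5*ECe - ECiw)
LR = 0.72 / (5*2.5 - 0.72)
LR = 0.72 / 11.7800

0.0611


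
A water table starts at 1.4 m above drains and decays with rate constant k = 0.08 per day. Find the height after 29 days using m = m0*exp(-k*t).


m = m0 * exp(-k*t)
m = 1.4 * exp(-0.08 * 29)
m = 1.4 * exp(-2.3200)

0.1376 m


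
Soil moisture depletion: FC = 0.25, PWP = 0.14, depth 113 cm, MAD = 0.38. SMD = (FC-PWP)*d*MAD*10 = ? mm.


SMD = (FC - PWP) * d * MAD * 10
SMD = (0.25 - 0.14) * 113 * 0.38 * 10
SMD = 0.1100 * 113 * 0.38 * 10

47.2340 mm


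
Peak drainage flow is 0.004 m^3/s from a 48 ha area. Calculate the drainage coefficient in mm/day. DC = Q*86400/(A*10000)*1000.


DC = Q * 86400 / (A * 10000) * 1000
DC = 0.004 * 86400 / (48 * 10000) * 1000
DC = 345600.0000 / 480000

0.7200 mm/day


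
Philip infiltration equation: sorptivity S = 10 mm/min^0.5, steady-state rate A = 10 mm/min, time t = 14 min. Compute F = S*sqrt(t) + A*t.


F = S*sqrt(t) + A*t
F = 10*sqrt(14) + 10*14
F = 10*3.741657 + 140

177.4166 mm


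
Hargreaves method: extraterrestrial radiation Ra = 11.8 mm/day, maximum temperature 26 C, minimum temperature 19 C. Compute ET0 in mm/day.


Tmean = (Tmax + Tmin)/2 = (26 + 19)/2 = 22.5
ET0 = 0.0023 * 11.8 * (22.5 + 17.8) * sqrt(26 - 19)
ET0 = 0.0023 * 11.8 * 40.3 * 2.645751

2.8938 mm/day


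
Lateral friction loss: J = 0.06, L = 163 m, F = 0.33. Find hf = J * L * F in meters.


hf = J * L * F = 0.06 * 163 * 0.33 = 3.2274 m

3.2274 m


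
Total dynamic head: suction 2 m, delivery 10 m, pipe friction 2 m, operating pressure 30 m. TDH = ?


TDH = Hs + Hd + hf + Hp = 2 + 10 + 2 + 30 = 44

44 m


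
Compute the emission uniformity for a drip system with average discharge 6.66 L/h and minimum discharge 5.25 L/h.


EU = (q_min/q_avg)*100 = (5.25/6.66)*100 = 78.8288%

78.8288 %


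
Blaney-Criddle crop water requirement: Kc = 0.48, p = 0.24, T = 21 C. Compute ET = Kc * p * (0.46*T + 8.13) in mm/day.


ET = Kc * p * (0.46*T + 8.13)
ET = 0.48 * 0.24 * (0.46*21 + 8.13)
ET = 0.48 * 0.24 * 17.7900

2.0494 mm/day


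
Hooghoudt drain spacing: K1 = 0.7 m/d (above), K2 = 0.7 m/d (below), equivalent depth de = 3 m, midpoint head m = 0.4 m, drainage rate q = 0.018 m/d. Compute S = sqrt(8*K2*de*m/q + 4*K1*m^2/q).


S^2 = 8*K2*de*m/q + 4*K1*m^2/q
S^2 = 8*0.7*3*0.4/0.018 + 4*0.7*0.4^2/0.018
S = sqrt(398.2222)

19.9555 m


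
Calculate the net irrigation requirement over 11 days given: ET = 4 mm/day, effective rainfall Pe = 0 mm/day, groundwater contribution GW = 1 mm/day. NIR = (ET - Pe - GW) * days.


Daily deficit = ET - Pe - GW = 4 - 0 - 1 = 3 mm/day
NIR = 3 * 11 = 33 mm

33.0000 mm


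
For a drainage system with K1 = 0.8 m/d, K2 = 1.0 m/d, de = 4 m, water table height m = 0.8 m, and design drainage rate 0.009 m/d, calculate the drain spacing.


S^2 = 8*K2*de*m/q + 4*K1*m^2/q
S^2 = 8*1.0*4*0.8/0.009 + 4*0.8*0.8^2/0.009
S = sqrt(3072.0000)

55.4256 m


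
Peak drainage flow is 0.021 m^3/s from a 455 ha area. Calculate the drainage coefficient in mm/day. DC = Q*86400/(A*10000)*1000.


DC = Q * 86400 / (A * 10000) * 1000
DC = 0.021 * 86400 / (455 * 10000) * 1000
DC = 1814400.0000 / 4550000

0.3988 mm/day


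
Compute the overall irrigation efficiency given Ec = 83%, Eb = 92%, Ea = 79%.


Ec = 0.83, Eb = 0.92, Ea = 0.79
E = 0.83 * 0.92 * 0.79 * 100 = 60.3244%

60.3244 %


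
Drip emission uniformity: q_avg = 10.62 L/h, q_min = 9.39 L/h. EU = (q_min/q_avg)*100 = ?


EU = (q_min/q_avg)*100 = (9.39/10.62)*100 = 88.4181%

88.4181 %


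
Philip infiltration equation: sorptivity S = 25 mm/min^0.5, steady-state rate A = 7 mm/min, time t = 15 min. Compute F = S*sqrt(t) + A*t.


F = S*sqrt(t) + A*t
F = 25*sqrt(15) + 7*15
F = 25*3.872983 + 105

201.8246 mm


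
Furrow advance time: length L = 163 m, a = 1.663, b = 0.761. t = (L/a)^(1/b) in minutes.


t = (L/a)^(1/b)
t = (163/1.663)^(1/0.761)
t = 98.015634^(1/0.761)

413.6971 min


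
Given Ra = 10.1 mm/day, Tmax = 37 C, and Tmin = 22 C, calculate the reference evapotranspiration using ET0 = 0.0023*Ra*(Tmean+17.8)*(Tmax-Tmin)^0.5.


Tmean = (Tmax + Tmin)/2 = (37 + 22)/2 = 29.5
ET0 = 0.0023 * 10.1 * (29.5 + 17.8) * sqrt(37 - 22)
ET0 = 0.0023 * 10.1 * 47.3 * 3.872983

4.2556 mm/day


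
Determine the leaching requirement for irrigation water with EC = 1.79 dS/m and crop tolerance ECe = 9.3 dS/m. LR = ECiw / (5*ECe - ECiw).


LR = ECiw / (5*ECe - ECiw)
LR = 1.79 / (5*9.3 - 1.79)
LR = 1.79 / 44.7100

0.0400


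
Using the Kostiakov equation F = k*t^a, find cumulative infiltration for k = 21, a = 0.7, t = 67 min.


F = k * t^a = 21 * 67^0.7
F = 21 * 18.978084

398.5398 mm


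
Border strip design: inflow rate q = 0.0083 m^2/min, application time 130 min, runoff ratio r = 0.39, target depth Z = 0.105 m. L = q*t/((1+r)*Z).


L = q*t/((1+r)*Z)
L = 0.0083*130/((1+0.39)*0.105)
L = 1.079/0.14595

7.3929 m


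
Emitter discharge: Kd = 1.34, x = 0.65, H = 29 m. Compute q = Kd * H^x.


q = Kd * H^x = 1.34 * 29^0.65 = 1.34 * 8.923982

11.9581 L/h


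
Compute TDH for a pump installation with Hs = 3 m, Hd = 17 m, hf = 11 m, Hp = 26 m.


TDH = Hs + Hd + hf + Hp = 3 + 17 + 11 + 26 = 57

57 m


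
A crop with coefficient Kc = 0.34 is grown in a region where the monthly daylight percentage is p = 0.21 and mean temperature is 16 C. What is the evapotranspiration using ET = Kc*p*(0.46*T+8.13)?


ET = Kc * p * (0.46*T + 8.13)
ET = 0.34 * 0.21 * (0.46*16 + 8.13)
ET = 0.34 * 0.21 * 15.4900

1.1060 mm/day


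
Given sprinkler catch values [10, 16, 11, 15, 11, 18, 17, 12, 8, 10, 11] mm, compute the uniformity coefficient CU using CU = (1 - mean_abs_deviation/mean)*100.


mean = 12.636364 mm
MAD = 2.809917 mm
CU = (1 - 2.809917/12.636364)*100

77.7632 %


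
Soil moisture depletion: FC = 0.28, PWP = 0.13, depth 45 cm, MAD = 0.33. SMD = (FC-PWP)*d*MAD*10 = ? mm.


SMD = (FC - PWP) * d * MAD * 10
SMD = (0.28 - 0.13) * 45 * 0.33 * 10
SMD = 0.1500 * 45 * 0.33 * 10

22.2750 mm


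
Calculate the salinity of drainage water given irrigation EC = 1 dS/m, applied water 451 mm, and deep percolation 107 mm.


EC_dw = EC_iw * D_iw / D_dw
EC_dw = 1 * 451 / 107
EC_dw = 451 / 107

4.2150 dS/m


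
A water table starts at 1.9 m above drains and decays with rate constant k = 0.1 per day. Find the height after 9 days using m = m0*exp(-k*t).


m = m0 * exp(-k*t)
m = 1.9 * exp(-0.1 * 9)
m = 1.9 * exp(-0.9000)

0.7725 m


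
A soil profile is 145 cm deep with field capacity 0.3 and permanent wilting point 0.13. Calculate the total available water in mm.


AWC = (FC - PWP) * d * 10
AWC = (0.3 - 0.13) * 145 * 10
AWC = 0.1700 * 145 * 10

246.5000 mm


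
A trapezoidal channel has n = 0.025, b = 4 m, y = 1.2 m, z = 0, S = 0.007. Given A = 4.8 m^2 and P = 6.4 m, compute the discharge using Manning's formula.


R = A/P = 4.8/6.4 = 0.750000
Q = (1/0.025) * 4.8 * 0.750000^(2/3) * 0.007^0.5

13.2604 m^3/s


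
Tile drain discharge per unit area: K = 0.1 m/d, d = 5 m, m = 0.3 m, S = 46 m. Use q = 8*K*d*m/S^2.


q = 8*K*d*m/S^2
q = 8*0.1*5*0.3/46^2
q = 1.2000 / 2116

5.6711e-04 m/d


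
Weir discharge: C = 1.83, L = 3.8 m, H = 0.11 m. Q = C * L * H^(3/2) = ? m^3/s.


Q = C * L * H^(3/2) = 1.83 * 3.8 * 0.11^1.5 = 1.83 * 3.8 * 0.036483

0.2537 m^3/s


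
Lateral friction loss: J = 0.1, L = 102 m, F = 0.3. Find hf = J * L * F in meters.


hf = J * L * F = 0.1 * 102 * 0.3 = 3.0600 m

3.0600 m


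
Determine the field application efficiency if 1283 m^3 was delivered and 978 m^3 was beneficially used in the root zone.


Ea = V_root / V_field * 100 = 978 / 1283 * 100 = 76.2276%

76.2276 %


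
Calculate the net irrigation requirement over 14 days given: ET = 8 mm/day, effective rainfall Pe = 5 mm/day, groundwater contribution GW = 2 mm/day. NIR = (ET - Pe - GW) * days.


Daily deficit = ET - Pe - GW = 8 - 5 - 2 = 1 mm/day
NIR = 1 * 14 = 14 mm

14.0000 mm


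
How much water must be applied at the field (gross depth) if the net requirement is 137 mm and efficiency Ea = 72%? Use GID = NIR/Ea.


Ea = 72% = 0.72
GID = NIR / Ea = 137 / 0.72 = 190.2778 mm

190.2778 mm


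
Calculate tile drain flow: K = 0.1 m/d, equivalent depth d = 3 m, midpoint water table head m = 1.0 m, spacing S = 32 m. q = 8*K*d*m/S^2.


q = 8*K*d*m/S^2
q = 8*0.1*3*1.0/32^2
q = 2.4000 / 1024

0.0023 m/d


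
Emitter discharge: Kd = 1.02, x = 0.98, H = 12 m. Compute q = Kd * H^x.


q = Kd * H^x = 1.02 * 12^0.98 = 1.02 * 11.418199

11.6466 L/h


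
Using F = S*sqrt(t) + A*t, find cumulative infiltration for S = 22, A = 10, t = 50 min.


F = S*sqrt(t) + A*t
F = 22*sqrt(50) + 10*50
F = 22*7.071068 + 500

655.5635 mm


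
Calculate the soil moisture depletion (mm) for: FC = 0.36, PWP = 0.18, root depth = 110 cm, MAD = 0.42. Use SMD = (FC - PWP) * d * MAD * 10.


SMD = (FC - PWP) * d * MAD * 10
SMD = (0.36 - 0.18) * 110 * 0.42 * 10
SMD = 0.1800 * 110 * 0.42 * 10

83.1600 mm


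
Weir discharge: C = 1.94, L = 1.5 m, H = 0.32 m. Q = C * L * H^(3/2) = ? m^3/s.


Q = C * L * H^(3/2) = 1.94 * 1.5 * 0.32^1.5 = 1.94 * 1.5 * 0.181019

0.5268 m^3/s


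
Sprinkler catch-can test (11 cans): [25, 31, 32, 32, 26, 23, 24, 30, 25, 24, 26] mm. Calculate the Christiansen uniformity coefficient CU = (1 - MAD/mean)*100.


mean = 27.090909 mm
MAD = 3.024793 mm
CU = (1 - 3.024793/27.090909)*100

88.8347 %


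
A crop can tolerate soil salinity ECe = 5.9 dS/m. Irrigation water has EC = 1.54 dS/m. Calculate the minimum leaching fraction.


LR = ECiw / (5*ECe - ECiw)
LR = 1.54 / (5*5.9 - 1.54)
LR = 1.54 / 27.9600

0.0551


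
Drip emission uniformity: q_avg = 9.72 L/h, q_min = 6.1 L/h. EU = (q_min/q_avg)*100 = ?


EU = (q_min/q_avg)*100 = (6.1/9.72)*100 = 62.7572%

62.7572 %


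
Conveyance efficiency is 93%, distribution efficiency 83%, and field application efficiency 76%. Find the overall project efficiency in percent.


Ec = 0.93, Eb = 0.83, Ea = 0.76
E = 0.93 * 0.83 * 0.76 * 100 = 58.6644%

58.6644 %


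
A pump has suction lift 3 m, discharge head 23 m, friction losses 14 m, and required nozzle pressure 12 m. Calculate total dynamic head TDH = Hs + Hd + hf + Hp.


TDH = Hs + Hd + hf + Hp = 3 + 23 + 14 + 12 = 52

52 m


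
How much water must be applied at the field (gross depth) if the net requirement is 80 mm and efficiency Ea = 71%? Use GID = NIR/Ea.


Ea = 71% = 0.71
GID = NIR / Ea = 80 / 0.71 = 112.6761 mm

112.6761 mm


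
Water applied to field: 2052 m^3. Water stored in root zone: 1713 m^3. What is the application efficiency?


Ea = V_root / V_field * 100 = 1713 / 2052 * 100 = 83.4795%

83.4795 %


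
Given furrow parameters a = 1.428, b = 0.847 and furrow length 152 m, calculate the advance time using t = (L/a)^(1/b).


t = (L/a)^(1/b)
t = (152/1.428)^(1/0.847)
t = 106.442577^(1/0.847)

247.3367 min


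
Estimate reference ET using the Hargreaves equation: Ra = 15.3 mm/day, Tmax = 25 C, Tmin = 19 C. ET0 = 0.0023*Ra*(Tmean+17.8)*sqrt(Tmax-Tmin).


Tmean = (Tmax + Tmin)/2 = (25 + 19)/2 = 22.0
ET0 = 0.0023 * 15.3 * (22.0 + 17.8) * sqrt(25 - 19)
ET0 = 0.0023 * 15.3 * 39.8 * 2.449490

3.4307 mm/day


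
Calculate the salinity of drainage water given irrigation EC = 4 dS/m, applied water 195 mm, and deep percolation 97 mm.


EC_dw = EC_iw * D_iw / D_dw
EC_dw = 4 * 195 / 97
EC_dw = 780 / 97

8.0412 dS/m


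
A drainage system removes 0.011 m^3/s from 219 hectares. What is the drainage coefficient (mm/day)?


DC = Q * 86400 / (A * 10000) * 1000
DC = 0.011 * 86400 / (219 * 10000) * 1000
DC = 950400.0000 / 2190000

0.4340 mm/day


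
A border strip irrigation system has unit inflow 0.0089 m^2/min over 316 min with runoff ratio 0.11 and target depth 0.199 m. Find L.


L = q*t/((1+r)*Z)
L = 0.0089*316/((1+0.11)*0.199)
L = 2.8124/0.22089

12.7321 m


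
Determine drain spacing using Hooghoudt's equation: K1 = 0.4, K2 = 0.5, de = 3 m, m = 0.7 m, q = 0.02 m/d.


S^2 = 8*K2*de*m/q + 4*K1*m^2/q
S^2 = 8*0.5*3*0.7/0.02 + 4*0.4*0.7^2/0.02
S = sqrt(459.2000)

21.4290 m


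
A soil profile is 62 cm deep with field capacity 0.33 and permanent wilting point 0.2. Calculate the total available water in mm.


AWC = (FC - PWP) * d * 10
AWC = (0.33 - 0.2) * 62 * 10
AWC = 0.1300 * 62 * 10

80.6000 mm


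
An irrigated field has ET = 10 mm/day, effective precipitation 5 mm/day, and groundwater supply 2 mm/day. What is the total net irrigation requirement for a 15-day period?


Daily deficit = ET - Pe - GW = 10 - 5 - 2 = 3 mm/day
NIR = 3 * 15 = 45 mm

45.0000 mm


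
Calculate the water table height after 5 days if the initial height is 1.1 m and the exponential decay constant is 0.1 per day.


m = m0 * exp(-k*t)
m = 1.1 * exp(-0.1 * 5)
m = 1.1 * exp(-0.5000)

0.6672 m


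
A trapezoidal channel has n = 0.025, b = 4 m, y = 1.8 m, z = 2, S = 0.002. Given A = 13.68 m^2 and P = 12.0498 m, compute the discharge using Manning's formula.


R = A/P = 13.68/12.0498 = 1.135289
Q = (1/0.025) * 13.68 * 1.135289^(2/3) * 0.002^0.5

26.6317 m^3/s


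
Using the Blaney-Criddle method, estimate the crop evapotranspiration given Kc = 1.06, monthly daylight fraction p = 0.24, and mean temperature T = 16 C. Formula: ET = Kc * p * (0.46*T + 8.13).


ET = Kc * p * (0.46*T + 8.13)
ET = 1.06 * 0.24 * (0.46*16 + 8.13)
ET = 1.06 * 0.24 * 15.4900

3.9407 mm/day


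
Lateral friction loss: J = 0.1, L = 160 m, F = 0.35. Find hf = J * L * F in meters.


hf = J * L * F = 0.1 * 160 * 0.35 = 5.6000 m

5.6000 m


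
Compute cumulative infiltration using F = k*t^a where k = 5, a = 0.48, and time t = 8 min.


F = k * t^a = 5 * 8^0.48
F = 5 * 2.713209

13.5660 mm


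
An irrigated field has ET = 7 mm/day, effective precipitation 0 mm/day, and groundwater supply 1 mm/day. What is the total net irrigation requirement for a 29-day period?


Daily deficit = ET - Pe - GW = 7 - 0 - 1 = 6 mm/day
NIR = 6 * 29 = 174 mm

174.0000 mm


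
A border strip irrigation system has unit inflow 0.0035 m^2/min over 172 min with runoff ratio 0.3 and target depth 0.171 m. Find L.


L = q*t/((1+r)*Z)
L = 0.0035*172/((1+0.3)*0.171)
L = 0.602/0.2223

2.7081 m


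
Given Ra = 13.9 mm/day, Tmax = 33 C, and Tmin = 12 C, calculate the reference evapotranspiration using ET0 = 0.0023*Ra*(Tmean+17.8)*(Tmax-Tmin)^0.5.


Tmean = (Tmax + Tmin)/2 = (33 + 12)/2 = 22.5
ET0 = 0.0023 * 13.9 * (22.5 + 17.8) * sqrt(33 - 12)
ET0 = 0.0023 * 13.9 * 40.3 * 4.582576

5.9041 mm/day


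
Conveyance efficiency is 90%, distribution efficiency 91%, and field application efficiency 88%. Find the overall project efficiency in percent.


Ec = 0.9, Eb = 0.91, Ea = 0.88
E = 0.9 * 0.91 * 0.88 * 100 = 72.0720%

72.0720 %


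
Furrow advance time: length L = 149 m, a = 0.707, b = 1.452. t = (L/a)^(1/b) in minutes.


t = (L/a)^(1/b)
t = (149/0.707)^(1/1.452)
t = 210.749646^(1/1.452)

39.8465 min


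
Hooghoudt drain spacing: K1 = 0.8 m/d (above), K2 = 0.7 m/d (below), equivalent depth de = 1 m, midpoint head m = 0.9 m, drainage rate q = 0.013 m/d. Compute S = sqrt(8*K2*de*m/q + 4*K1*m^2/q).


S^2 = 8*K2*de*m/q + 4*K1*m^2/q
S^2 = 8*0.7*1*0.9/0.013 + 4*0.8*0.9^2/0.013
S = sqrt(587.0769)

24.2297 m


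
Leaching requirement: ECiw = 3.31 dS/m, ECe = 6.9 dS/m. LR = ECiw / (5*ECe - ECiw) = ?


LR = ECiw / (5*ECe - ECiw)
LR = 3.31 / (5*6.9 - 3.31)
LR = 3.31 / 31.1900

0.1061


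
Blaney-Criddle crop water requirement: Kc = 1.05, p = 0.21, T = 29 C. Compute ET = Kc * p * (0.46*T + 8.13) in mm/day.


ET = Kc * p * (0.46*T + 8.13)
ET = 1.05 * 0.21 * (0.46*29 + 8.13)
ET = 1.05 * 0.21 * 21.4700

4.7341 mm/day


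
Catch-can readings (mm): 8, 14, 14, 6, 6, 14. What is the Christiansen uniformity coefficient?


mean = 10.333333 mm
MAD = 3.666667 mm
CU = (1 - 3.666667/10.333333)*100

64.5161 %


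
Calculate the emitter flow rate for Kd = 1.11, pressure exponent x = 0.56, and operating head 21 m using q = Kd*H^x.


q = Kd * H^x = 1.11 * 21^0.56 = 1.11 * 5.501015

6.1061 L/h


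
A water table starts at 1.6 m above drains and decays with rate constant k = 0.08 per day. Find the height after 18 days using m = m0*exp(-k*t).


m = m0 * exp(-k*t)
m = 1.6 * exp(-0.08 * 18)
m = 1.6 * exp(-1.4400)

0.3791 m


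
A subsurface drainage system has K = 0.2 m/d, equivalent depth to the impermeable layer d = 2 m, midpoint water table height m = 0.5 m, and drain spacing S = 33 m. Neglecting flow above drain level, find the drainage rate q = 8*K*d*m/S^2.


q = 8*K*d*m/S^2
q = 8*0.2*2*0.5/33^2
q = 1.6000 / 1089

0.0015 m/d


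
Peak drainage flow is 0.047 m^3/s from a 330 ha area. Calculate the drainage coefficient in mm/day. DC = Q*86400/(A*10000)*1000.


DC = Q * 86400 / (A * 10000) * 1000
DC = 0.047 * 86400 / (330 * 10000) * 1000
DC = 4060800.0000 / 3300000

1.2305 mm/day


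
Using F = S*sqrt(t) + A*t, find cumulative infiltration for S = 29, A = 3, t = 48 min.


F = S*sqrt(t) + A*t
F = 29*sqrt(48) + 3*48
F = 29*6.928203 + 144

344.9179 mm


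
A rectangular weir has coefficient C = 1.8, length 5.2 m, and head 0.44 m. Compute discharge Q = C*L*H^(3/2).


Q = C * L * H^(3/2) = 1.8 * 5.2 * 0.44^1.5 = 1.8 * 5.2 * 0.291863

2.7318 m^3/s


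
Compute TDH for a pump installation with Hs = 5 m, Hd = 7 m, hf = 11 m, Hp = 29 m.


TDH = Hs + Hd + hf + Hp = 5 + 7 + 11 + 29 = 52

52 m


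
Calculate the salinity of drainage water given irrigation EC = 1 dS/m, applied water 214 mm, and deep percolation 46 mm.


EC_dw = EC_iw * D_iw / D_dw
EC_dw = 1 * 214 / 46
EC_dw = 214 / 46

4.6522 dS/m


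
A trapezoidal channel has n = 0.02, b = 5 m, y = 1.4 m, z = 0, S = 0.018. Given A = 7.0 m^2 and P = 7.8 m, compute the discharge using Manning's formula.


R = A/P = 7.0/7.8 = 0.897436
Q = (1/0.02) * 7.0 * 0.897436^(2/3) * 0.018^0.5

43.6891 m^3/s


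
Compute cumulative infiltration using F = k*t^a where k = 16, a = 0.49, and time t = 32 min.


F = k * t^a = 16 * 32^0.49
F = 16 * 5.464161

87.4266 mm


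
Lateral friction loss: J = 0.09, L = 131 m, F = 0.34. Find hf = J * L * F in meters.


hf = J * L * F = 0.09 * 131 * 0.34 = 4.0086 m

4.0086 m


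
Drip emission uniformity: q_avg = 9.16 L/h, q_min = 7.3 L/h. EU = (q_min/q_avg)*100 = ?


EU = (q_min/q_avg)*100 = (7.3/9.16)*100 = 79.6943%

79.6943 %


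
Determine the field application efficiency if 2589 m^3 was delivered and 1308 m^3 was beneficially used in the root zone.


Ea = V_root / V_field * 100 = 1308 / 2589 * 100 = 50.5214%

50.5214 %


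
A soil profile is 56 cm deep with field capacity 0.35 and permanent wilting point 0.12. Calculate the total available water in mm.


AWC = (FC - PWP) * d * 10
AWC = (0.35 - 0.12) * 56 * 10
AWC = 0.2300 * 56 * 10

128.8000 mm


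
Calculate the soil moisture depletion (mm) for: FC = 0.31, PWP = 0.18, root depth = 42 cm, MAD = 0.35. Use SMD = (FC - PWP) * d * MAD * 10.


SMD = (FC - PWP) * d * MAD * 10
SMD = (0.31 - 0.18) * 42 * 0.35 * 10
SMD = 0.1300 * 42 * 0.35 * 10

19.1100 mm
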